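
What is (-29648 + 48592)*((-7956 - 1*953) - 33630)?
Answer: -805858816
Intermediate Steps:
(-29648 + 48592)*((-7956 - 1*953) - 33630) = 18944*((-7956 - 953) - 33630) = 18944*(-8909 - 33630) = 18944*(-42539) = -805858816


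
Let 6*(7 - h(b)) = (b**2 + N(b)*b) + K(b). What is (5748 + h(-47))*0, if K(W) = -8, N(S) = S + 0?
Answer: 0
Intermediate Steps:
N(S) = S
h(b) = 25/3 - b**2/3 (h(b) = 7 - ((b**2 + b*b) - 8)/6 = 7 - ((b**2 + b**2) - 8)/6 = 7 - (2*b**2 - 8)/6 = 7 - (-8 + 2*b**2)/6 = 7 + (4/3 - b**2/3) = 25/3 - b**2/3)
(5748 + h(-47))*0 = (5748 + (25/3 - 1/3*(-47)**2))*0 = (5748 + (25/3 - 1/3*2209))*0 = (5748 + (25/3 - 2209/3))*0 = (5748 - 728)*0 = 5020*0 = 0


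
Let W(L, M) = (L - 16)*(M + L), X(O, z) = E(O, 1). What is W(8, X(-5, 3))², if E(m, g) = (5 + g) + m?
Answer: 5184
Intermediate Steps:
E(m, g) = 5 + g + m
X(O, z) = 6 + O (X(O, z) = 5 + 1 + O = 6 + O)
W(L, M) = (-16 + L)*(L + M)
W(8, X(-5, 3))² = (8² - 16*8 - 16*(6 - 5) + 8*(6 - 5))² = (64 - 128 - 16*1 + 8*1)² = (64 - 128 - 16 + 8)² = (-72)² = 5184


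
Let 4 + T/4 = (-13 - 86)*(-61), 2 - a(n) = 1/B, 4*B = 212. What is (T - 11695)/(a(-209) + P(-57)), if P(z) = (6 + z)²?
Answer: 659585/137958 ≈ 4.7811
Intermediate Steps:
B = 53 (B = (¼)*212 = 53)
a(n) = 105/53 (a(n) = 2 - 1/53 = 105/53)
T = 24140 (T = -16 + 4*((-13 - 86)*(-61)) = -16 + 4*(-99*(-61)) = -16 + 4*6039 = -16 + 24156 = 24140)
(T - 11695)/(a(-209) + P(-57)) = (24140 - 11695)/(105/53 + (6 - 57)²) = 12445/(105/53 + (-51)²) = 12445/(105/53 + 2601) = 12445/(137958/53) = 12445*(53/137958) = 659585/137958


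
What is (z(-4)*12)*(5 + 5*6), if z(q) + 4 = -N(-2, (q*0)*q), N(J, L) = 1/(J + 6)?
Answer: -1785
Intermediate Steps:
N(J, L) = 1/(6 + J)
z(q) = -17/4 (z(q) = -4 - 1/(6 - 2) = -4 - 1/4 = -4 - 1*¼ = -4 - ¼ = -17/4)
(z(-4)*12)*(5 + 5*6) = (-17/4*12)*(5 + 5*6) = -51*(5 + 30) = -51*35 = -1785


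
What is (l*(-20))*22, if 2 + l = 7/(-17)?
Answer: 18040/17 ≈ 1061.2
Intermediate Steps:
l = -41/17 (l = -2 + 7/(-17) = -2 + 7*(-1/17) = -2 - 7/17 = -41/17 ≈ -2.4118)
(l*(-20))*22 = -41/17*(-20)*22 = (820/17)*22 = 18040/17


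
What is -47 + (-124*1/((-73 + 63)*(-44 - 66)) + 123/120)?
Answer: -101393/2200 ≈ -46.088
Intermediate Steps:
-47 + (-124*1/((-73 + 63)*(-44 - 66)) + 123/120) = -47 + (-124/((-110*(-10))) + 123*(1/120)) = -47 + (-124/1100 + 41/40) = -47 + (-124*1/1100 + 41/40) = -47 + (-31/275 + 41/40) = -47 + 2007/2200 = -101393/2200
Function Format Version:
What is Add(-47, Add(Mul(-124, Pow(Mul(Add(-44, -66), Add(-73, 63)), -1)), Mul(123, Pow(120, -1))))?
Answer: Rational(-101393, 2200) ≈ -46.088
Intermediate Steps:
Add(-47, Add(Mul(-124, Pow(Mul(Add(-44, -66), Add(-73, 63)), -1)), Mul(123, Pow(120, -1)))) = Add(-47, Add(Mul(-124, Pow(Mul(-110, -10), -1)), Mul(123, Rational(1, 120)))) = Add(-47, Add(Mul(-124, Pow(1100, -1)), Rational(41, 40))) = Add(-47, Add(Mul(-124, Rational(1, 1100)), Rational(41, 40))) = Add(-47, Add(Rational(-31, 275), Rational(41, 40))) = Add(-47, Rational(2007, 2200)) = Rational(-101393, 2200)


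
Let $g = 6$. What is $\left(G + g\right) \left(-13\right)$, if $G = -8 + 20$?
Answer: $-234$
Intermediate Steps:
$G = 12$
$\left(G + g\right) \left(-13\right) = \left(12 + 6\right) \left(-13\right) = 18 \left(-13\right) = -234$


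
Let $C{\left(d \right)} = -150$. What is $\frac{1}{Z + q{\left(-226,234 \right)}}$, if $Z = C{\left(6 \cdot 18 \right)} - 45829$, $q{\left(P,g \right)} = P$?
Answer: $- \frac{1}{46205} \approx -2.1643 \cdot 10^{-5}$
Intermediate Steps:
$Z = -45979$ ($Z = -150 - 45829 = -45979$)
$\frac{1}{Z + q{\left(-226,234 \right)}} = \frac{1}{-45979 - 226} = \frac{1}{-46205} = - \frac{1}{46205}$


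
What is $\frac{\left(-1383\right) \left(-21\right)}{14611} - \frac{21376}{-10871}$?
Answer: $\frac{628051189}{158836181} \approx 3.9541$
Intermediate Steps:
$\frac{\left(-1383\right) \left(-21\right)}{14611} - \frac{21376}{-10871} = 29043 \cdot \frac{1}{14611} - - \frac{21376}{10871} = \frac{29043}{14611} + \frac{21376}{10871} = \frac{628051189}{158836181}$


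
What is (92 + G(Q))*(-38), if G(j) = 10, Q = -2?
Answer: -3876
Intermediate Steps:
(92 + G(Q))*(-38) = (92 + 10)*(-38) = 102*(-38) = -3876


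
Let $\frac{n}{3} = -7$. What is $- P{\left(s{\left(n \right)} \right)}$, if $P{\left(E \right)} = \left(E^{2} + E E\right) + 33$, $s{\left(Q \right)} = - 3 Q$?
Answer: $-7971$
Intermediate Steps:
$n = -21$ ($n = 3 \left(-7\right) = -21$)
$P{\left(E \right)} = 33 + 2 E^{2}$ ($P{\left(E \right)} = \left(E^{2} + E^{2}\right) + 33 = 2 E^{2} + 33 = 33 + 2 E^{2}$)
$- P{\left(s{\left(n \right)} \right)} = - (33 + 2 \left(\left(-3\right) \left(-21\right)\right)^{2}) = - (33 + 2 \cdot 63^{2}) = - (33 + 2 \cdot 3969) = - (33 + 7938) = \left(-1\right) 7971 = -7971$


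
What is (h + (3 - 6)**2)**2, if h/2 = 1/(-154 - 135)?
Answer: 6754801/83521 ≈ 80.875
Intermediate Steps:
h = -2/289 (h = 2/(-154 - 135) = 2/(-289) = 2*(-1/289) = -2/289 ≈ -0.0069204)
(h + (3 - 6)**2)**2 = (-2/289 + (3 - 6)**2)**2 = (-2/289 + (-3)**2)**2 = (-2/289 + 9)**2 = (2599/289)**2 = 6754801/83521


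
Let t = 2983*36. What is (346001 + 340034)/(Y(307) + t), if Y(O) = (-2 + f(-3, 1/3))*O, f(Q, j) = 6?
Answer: 686035/108616 ≈ 6.3161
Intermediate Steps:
Y(O) = 4*O (Y(O) = (-2 + 6)*O = 4*O)
t = 107388
(346001 + 340034)/(Y(307) + t) = (346001 + 340034)/(4*307 + 107388) = 686035/(1228 + 107388) = 686035/108616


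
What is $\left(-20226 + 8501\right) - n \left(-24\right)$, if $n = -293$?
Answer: $-18757$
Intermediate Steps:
$\left(-20226 + 8501\right) - n \left(-24\right) = \left(-20226 + 8501\right) - \left(-293\right) \left(-24\right) = -11725 - 7032 = -18757$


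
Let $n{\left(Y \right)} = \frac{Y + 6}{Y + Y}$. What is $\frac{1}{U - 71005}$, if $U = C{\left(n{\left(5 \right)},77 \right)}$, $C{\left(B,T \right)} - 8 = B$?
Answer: $- \frac{10}{709959} \approx -1.4085 \cdot 10^{-5}$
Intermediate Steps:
$n{\left(Y \right)} = \frac{6 + Y}{2 Y}$
$C{\left(B,T \right)} = 8 + B$
$U = \frac{91}{10}$ ($U = 8 + \frac{6 + 5}{2 \cdot 5} = 8 + \frac{1}{2} \cdot \frac{1}{5} \cdot 11 = 8 + \frac{11}{10} = \frac{91}{10} \approx 9.1$)
$\frac{1}{U - 71005} = \frac{1}{\frac{91}{10} - 71005} = \frac{1}{- \frac{709959}{10}} = - \frac{10}{709959}$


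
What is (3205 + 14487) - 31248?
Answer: -13556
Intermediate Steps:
(3205 + 14487) - 31248 = 17692 - 31248 = -13556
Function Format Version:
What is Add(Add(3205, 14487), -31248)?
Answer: -13556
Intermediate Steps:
Add(Add(3205, 14487), -31248) = Add(17692, -31248) = -13556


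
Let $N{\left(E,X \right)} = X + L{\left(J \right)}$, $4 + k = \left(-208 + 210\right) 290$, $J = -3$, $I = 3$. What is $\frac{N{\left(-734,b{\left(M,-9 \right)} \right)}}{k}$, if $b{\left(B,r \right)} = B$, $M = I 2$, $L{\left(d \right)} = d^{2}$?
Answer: $\frac{5}{192} \approx 0.026042$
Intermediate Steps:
$M = 6$ ($M = 3 \cdot 2 = 6$)
$k = 576$ ($k = -4 + \left(-208 + 210\right) 290 = -4 + 2 \cdot 290 = -4 + 580 = 576$)
$N{\left(E,X \right)} = 9 + X$ ($N{\left(E,X \right)} = X + \left(-3\right)^{2} = X + 9 = 9 + X$)
$\frac{N{\left(-734,b{\left(M,-9 \right)} \right)}}{k} = \frac{9 + 6}{576} = 15 \cdot \frac{1}{576} = \frac{5}{192}$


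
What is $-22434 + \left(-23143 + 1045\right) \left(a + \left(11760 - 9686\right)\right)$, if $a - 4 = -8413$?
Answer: $139968396$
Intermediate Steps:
$a = -8409$ ($a = 4 - 8413 = -8409$)
$-22434 + \left(-23143 + 1045\right) \left(a + \left(11760 - 9686\right)\right) = -22434 + \left(-23143 + 1045\right) \left(-8409 + \left(11760 - 9686\right)\right) = -22434 - 22098 \left(-8409 + \left(11760 - 9686\right)\right) = -22434 - 22098 \left(-8409 + 2074\right) = -22434 - -139990830 = -22434 + 139990830 = 139968396$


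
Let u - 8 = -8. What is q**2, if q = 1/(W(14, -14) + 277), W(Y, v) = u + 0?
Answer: 1/76729 ≈ 1.3033e-5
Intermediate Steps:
u = 0 (u = 8 - 8 = 0)
W(Y, v) = 0 (W(Y, v) = 0 + 0 = 0)
q = 1/277 (q = 1/(0 + 277) = 1/277 ≈ 0.0036101)
q**2 = (1/277)**2 = 1/76729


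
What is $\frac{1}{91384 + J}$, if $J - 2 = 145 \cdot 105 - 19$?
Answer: $\frac{1}{106592} \approx 9.3816 \cdot 10^{-6}$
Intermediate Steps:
$J = 15208$ ($J = 2 + \left(145 \cdot 105 - 19\right) = 2 + \left(15225 - 19\right) = 2 + 15206 = 15208$)
$\frac{1}{91384 + J} = \frac{1}{91384 + 15208} = \frac{1}{106592}$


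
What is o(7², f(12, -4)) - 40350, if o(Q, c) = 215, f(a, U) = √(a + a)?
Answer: -40135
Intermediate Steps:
f(a, U) = √2*√a (f(a, U) = √(2*a) = √2*√a)
o(7², f(12, -4)) - 40350 = 215 - 40350 = -40135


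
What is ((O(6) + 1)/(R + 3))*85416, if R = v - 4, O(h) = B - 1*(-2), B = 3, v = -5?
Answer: -85416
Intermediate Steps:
O(h) = 5 (O(h) = 3 - 1*(-2) = 3 + 2 = 5)
R = -9 (R = -5 - 4 = -9)
((O(6) + 1)/(R + 3))*85416 = ((5 + 1)/(-9 + 3))*85416 = (6/(-6))*85416 = (6*(-1/6))*85416 = -1*85416 = -85416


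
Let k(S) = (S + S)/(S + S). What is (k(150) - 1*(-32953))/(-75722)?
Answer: -16477/37861 ≈ -0.43520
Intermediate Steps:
k(S) = 1 (k(S) = (2*S)/((2*S)) = (2*S)*(1/(2*S)) = 1)
(k(150) - 1*(-32953))/(-75722) = (1 - 1*(-32953))/(-75722) = (1 + 32953)*(-1/75722) = 32954*(-1/75722) = -16477/37861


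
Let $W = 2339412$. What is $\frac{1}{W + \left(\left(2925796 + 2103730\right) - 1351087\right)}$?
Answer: $\frac{1}{6017851} \approx 1.6617 \cdot 10^{-7}$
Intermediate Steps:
$\frac{1}{W + \left(\left(2925796 + 2103730\right) - 1351087\right)} = \frac{1}{2339412 + \left(\left(2925796 + 2103730\right) - 1351087\right)} = \frac{1}{2339412 + \left(5029526 - 1351087\right)} = \frac{1}{2339412 + 3678439} = \frac{1}{6017851}$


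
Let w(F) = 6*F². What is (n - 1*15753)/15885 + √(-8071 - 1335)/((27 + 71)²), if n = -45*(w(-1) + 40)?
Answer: -5941/5295 + I*√9406/9604 ≈ -1.122 + 0.010098*I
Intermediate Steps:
n = -2070 (n = -45*(6*(-1)² + 40) = -45*(6*1 + 40) = -45*(6 + 40) = -45*46 = -2070)
(n - 1*15753)/15885 + √(-8071 - 1335)/((27 + 71)²) = (-2070 - 1*15753)/15885 + √(-8071 - 1335)/((27 + 71)²) = (-2070 - 15753)*(1/15885) + √(-9406)/(98²) = -17823*1/15885 + (I*√9406)/9604 = -5941/5295 + (I*√9406)*(1/9604) = -5941/5295 + I*√9406/9604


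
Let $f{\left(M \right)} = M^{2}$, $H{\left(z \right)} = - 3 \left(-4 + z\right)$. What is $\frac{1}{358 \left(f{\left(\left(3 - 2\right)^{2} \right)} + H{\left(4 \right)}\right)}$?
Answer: $\frac{1}{358} \approx 0.0027933$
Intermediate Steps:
$H{\left(z \right)} = 12 - 3 z$
$\frac{1}{358 \left(f{\left(\left(3 - 2\right)^{2} \right)} + H{\left(4 \right)}\right)} = \frac{1}{358 \left(\left(\left(3 - 2\right)^{2}\right)^{2} + \left(12 - 12\right)\right)} = \frac{1}{358 \left(\left(1^{2}\right)^{2} + \left(12 - 12\right)\right)} = \frac{1}{358 \left(1^{2} + 0\right)} = \frac{1}{358 \left(1 + 0\right)} = \frac{1}{358 \cdot 1} = \frac{1}{358}$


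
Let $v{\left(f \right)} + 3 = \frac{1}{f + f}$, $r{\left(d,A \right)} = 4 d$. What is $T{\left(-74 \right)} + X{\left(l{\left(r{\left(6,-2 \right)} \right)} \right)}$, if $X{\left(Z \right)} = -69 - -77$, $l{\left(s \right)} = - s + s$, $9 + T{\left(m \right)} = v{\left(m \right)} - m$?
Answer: $\frac{10359}{148} \approx 69.993$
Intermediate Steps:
$v{\left(f \right)} = -3 + \frac{1}{2 f}$ ($v{\left(f \right)} = -3 + \frac{1}{f + f} = -3 + \frac{1}{2 f}$)
$T{\left(m \right)} = -12 + \frac{1}{2 m} - m$ ($T{\left(m \right)} = -9 - \left(3 + m - \frac{1}{2 m}\right) = -12 + \frac{1}{2 m} - m$)
$l{\left(s \right)} = 0$
$X{\left(Z \right)} = 8$ ($X{\left(Z \right)} = -69 + 77 = 8$)
$T{\left(-74 \right)} + X{\left(l{\left(r{\left(6,-2 \right)} \right)} \right)} = \left(-12 + \frac{1}{2 \left(-74\right)} - -74\right) + 8 = \left(-12 + \frac{1}{2} \left(- \frac{1}{74}\right) + 74\right) + 8 = \left(-12 - \frac{1}{148} + 74\right) + 8 = \frac{9175}{148} + 8 = \frac{10359}{148}$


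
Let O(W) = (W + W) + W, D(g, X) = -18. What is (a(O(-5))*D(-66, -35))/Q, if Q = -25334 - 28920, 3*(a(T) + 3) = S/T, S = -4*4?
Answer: -119/135635 ≈ -0.00087735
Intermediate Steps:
S = -16
O(W) = 3*W (O(W) = 2*W + W = 3*W)
a(T) = -3 - 16/(3*T) (a(T) = -3 + (-16/T)/3 = -3 - 16/(3*T))
Q = -54254
(a(O(-5))*D(-66, -35))/Q = ((-3 - 16/(3*(3*(-5))))*(-18))/(-54254) = ((-3 - 16/3/(-15))*(-18))*(-1/54254) = ((-3 - 16/3*(-1/15))*(-18))*(-1/54254) = ((-3 + 16/45)*(-18))*(-1/54254) = -119/45*(-18)*(-1/54254) = (238/5)*(-1/54254) = -119/135635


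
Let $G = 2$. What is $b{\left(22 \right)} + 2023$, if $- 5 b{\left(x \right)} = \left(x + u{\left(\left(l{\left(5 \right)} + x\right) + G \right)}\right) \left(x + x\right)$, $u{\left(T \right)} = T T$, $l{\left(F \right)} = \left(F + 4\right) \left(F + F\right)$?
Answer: $- \frac{562677}{5} \approx -1.1254 \cdot 10^{5}$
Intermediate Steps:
$l{\left(F \right)} = 2 F \left(4 + F\right)$ ($l{\left(F \right)} = \left(4 + F\right) 2 F = 2 F \left(4 + F\right)$)
$u{\left(T \right)} = T^{2}$
$b{\left(x \right)} = - \frac{2 x \left(x + \left(92 + x\right)^{2}\right)}{5}$ ($b{\left(x \right)} = - \frac{\left(x + \left(\left(2 \cdot 5 \left(4 + 5\right) + x\right) + 2\right)^{2}\right) \left(x + x\right)}{5} = - \frac{\left(x + \left(\left(2 \cdot 5 \cdot 9 + x\right) + 2\right)^{2}\right) 2 x}{5} = - \frac{\left(x + \left(\left(90 + x\right) + 2\right)^{2}\right) 2 x}{5} = - \frac{\left(x + \left(92 + x\right)^{2}\right) 2 x}{5} = - \frac{2 x \left(x + \left(92 + x\right)^{2}\right)}{5}$)
$b{\left(22 \right)} + 2023 = \left(- \frac{2}{5}\right) 22 \left(22 + \left(92 + 22\right)^{2}\right) + 2023 = \left(- \frac{2}{5}\right) 22 \left(22 + 114^{2}\right) + 2023 = \left(- \frac{2}{5}\right) 22 \left(22 + 12996\right) + 2023 = \left(- \frac{2}{5}\right) 22 \cdot 13018 + 2023 = - \frac{572792}{5} + 2023 = - \frac{562677}{5}$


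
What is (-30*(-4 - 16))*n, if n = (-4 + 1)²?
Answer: 5400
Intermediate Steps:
n = 9 (n = (-3)² = 9)
(-30*(-4 - 16))*n = -30*(-4 - 16)*9 = -30*(-20)*9 = 600*9 = 5400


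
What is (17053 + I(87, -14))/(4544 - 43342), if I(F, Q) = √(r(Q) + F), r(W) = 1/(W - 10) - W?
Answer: -17053/38798 - √14538/465576 ≈ -0.43979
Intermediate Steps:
r(W) = 1/(-10 + W) - W
I(F, Q) = √(F + (1 - Q² + 10*Q)/(-10 + Q)) (I(F, Q) = √((1 - Q² + 10*Q)/(-10 + Q) + F) = √(F + (1 - Q² + 10*Q)/(-10 + Q)))
(17053 + I(87, -14))/(4544 - 43342) = (17053 + √((1 - 1*(-14)² + 10*(-14) + 87*(-10 - 14))/(-10 - 14)))/(4544 - 43342) = (17053 + √((1 - 1*196 - 140 + 87*(-24))/(-24)))/(-38798) = (17053 + √(-(1 - 196 - 140 - 2088)/24))*(-1/38798) = (17053 + √(-1/24*(-2423)))*(-1/38798) = (17053 + √(2423/24))*(-1/38798) = (17053 + √14538/12)*(-1/38798) = -17053/38798 - √14538/465576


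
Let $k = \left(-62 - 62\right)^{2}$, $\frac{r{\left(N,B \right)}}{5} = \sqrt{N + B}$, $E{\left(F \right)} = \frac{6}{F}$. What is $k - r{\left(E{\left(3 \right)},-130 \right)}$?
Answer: $15376 - 40 i \sqrt{2} \approx 15376.0 - 56.569 i$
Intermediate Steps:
$r{\left(N,B \right)} = 5 \sqrt{B + N}$ ($r{\left(N,B \right)} = 5 \sqrt{N + B} = 5 \sqrt{B + N}$)
$k = 15376$ ($k = \left(-124\right)^{2} = 15376$)
$k - r{\left(E{\left(3 \right)},-130 \right)} = 15376 - 5 \sqrt{-130 + \frac{6}{3}} = 15376 - 5 \sqrt{-130 + 6 \cdot \frac{1}{3}} = 15376 - 5 \sqrt{-130 + 2} = 15376 - 5 \sqrt{-128} = 15376 - 5 \cdot 8 i \sqrt{2} = 15376 - 40 i \sqrt{2}$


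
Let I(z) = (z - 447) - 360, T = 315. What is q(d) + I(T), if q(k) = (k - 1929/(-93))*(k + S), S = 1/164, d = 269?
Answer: 196878783/2542 ≈ 77450.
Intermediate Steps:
S = 1/164 ≈ 0.0060976
I(z) = -807 + z (I(z) = (-447 + z) - 360 = -807 + z)
q(k) = (1/164 + k)*(643/31 + k) (q(k) = (k - 1929/(-93))*(k + 1/164) = (k - 1929*(-1/93))*(1/164 + k) = (k + 643/31)*(1/164 + k) = (643/31 + k)*(1/164 + k) = (1/164 + k)*(643/31 + k))
q(d) + I(T) = (643/5084 + 269² + (105483/5084)*269) + (-807 + 315) = (643/5084 + 72361 + 28374927/5084) - 492 = 198129447/2542 - 492 = 196878783/2542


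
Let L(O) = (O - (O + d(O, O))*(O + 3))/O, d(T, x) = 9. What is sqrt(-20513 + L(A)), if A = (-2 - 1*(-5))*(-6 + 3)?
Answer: 4*I*sqrt(1282) ≈ 143.22*I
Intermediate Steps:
A = -9 (A = (-2 + 5)*(-3) = 3*(-3) = -9)
L(O) = (O - (3 + O)*(9 + O))/O (L(O) = (O - (O + 9)*(O + 3))/O = (O - (9 + O)*(3 + O))/O = (O - (3 + O)*(9 + O))/O)
sqrt(-20513 + L(A)) = sqrt(-20513 + (-11 - 1*(-9) - 27/(-9))) = sqrt(-20513 + (-11 + 9 - 27*(-1/9))) = sqrt(-20513 + (-11 + 9 + 3)) = sqrt(-20513 + 1) = sqrt(-20512) = 4*I*sqrt(1282)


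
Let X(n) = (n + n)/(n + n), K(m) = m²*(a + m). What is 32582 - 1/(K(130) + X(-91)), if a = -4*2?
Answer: 67177600181/2061801 ≈ 32582.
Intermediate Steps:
a = -8
K(m) = m²*(-8 + m)
X(n) = 1 (X(n) = (2*n)/((2*n)) = (2*n)*(1/(2*n)) = 1)
32582 - 1/(K(130) + X(-91)) = 32582 - 1/(130²*(-8 + 130) + 1) = 32582 - 1/(16900*122 + 1) = 32582 - 1/(2061800 + 1) = 32582 - 1/2061801 = 67177600181/2061801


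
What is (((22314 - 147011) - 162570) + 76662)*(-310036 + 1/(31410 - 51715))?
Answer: 265163530200701/4061 ≈ 6.5295e+10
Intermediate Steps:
(((22314 - 147011) - 162570) + 76662)*(-310036 + 1/(31410 - 51715)) = ((-124697 - 162570) + 76662)*(-310036 + 1/(-20305)) = (-287267 + 76662)*(-310036 - 1/20305) = -210605*(-6295280981/20305) = 265163530200701/4061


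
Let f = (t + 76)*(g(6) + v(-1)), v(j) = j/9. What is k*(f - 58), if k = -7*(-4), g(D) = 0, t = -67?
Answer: -1652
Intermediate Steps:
v(j) = j/9 (v(j) = j*(⅑) = j/9)
k = 28
f = -1 (f = (-67 + 76)*(0 + (⅑)*(-1)) = 9*(0 - ⅑) = 9*(-⅑) = -1)
k*(f - 58) = 28*(-1 - 58) = 28*(-59) = -1652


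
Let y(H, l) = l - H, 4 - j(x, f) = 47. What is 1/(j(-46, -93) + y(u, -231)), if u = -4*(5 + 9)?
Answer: -1/218 ≈ -0.0045872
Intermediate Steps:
u = -56 (u = -4*14 = -56)
j(x, f) = -43 (j(x, f) = 4 - 1*47 = 4 - 47 = -43)
1/(j(-46, -93) + y(u, -231)) = 1/(-43 + (-231 - 1*(-56))) = 1/(-43 + (-231 + 56)) = 1/(-43 - 175) = 1/(-218) = -1/218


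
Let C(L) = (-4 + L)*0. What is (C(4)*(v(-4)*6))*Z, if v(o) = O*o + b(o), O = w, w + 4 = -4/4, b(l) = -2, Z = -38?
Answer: 0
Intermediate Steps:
w = -5 (w = -4 - 4/4 = -4 - 4*¼ = -4 - 1 = -5)
O = -5
C(L) = 0
v(o) = -2 - 5*o (v(o) = -5*o - 2 = -2 - 5*o)
(C(4)*(v(-4)*6))*Z = (0*((-2 - 5*(-4))*6))*(-38) = (0*((-2 + 20)*6))*(-38) = (0*(18*6))*(-38) = (0*108)*(-38) = 0*(-38) = 0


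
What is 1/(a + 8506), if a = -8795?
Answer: -1/289 ≈ -0.0034602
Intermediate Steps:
1/(a + 8506) = 1/(-8795 + 8506) = 1/(-289) = -1/289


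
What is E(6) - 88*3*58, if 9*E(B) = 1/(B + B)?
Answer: -1653695/108 ≈ -15312.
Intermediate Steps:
E(B) = 1/(18*B) (E(B) = 1/(9*(B + B)) = 1/(9*((2*B))) = (1/(2*B))/9 = 1/(18*B))
E(6) - 88*3*58 = (1/18)/6 - 88*3*58 = (1/18)*(⅙) - 264*58 = 1/108 - 15312 = -1653695/108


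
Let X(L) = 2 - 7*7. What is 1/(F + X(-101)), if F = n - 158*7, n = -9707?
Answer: -1/10860 ≈ -9.2081e-5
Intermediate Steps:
X(L) = -47 (X(L) = 2 - 49 = -47)
F = -10813 (F = -9707 - 158*7 = -9707 - 1106 = -10813)
1/(F + X(-101)) = 1/(-10813 - 47) = 1/(-10860) = -1/10860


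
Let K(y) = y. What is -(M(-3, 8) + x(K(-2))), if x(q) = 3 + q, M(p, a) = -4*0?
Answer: -1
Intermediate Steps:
M(p, a) = 0
-(M(-3, 8) + x(K(-2))) = -(0 + (3 - 2)) = -(0 + 1) = -1*1 = -1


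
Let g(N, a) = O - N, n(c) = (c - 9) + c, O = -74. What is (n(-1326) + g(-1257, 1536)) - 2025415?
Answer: -2026893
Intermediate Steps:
n(c) = -9 + 2*c (n(c) = (-9 + c) + c = -9 + 2*c)
g(N, a) = -74 - N
(n(-1326) + g(-1257, 1536)) - 2025415 = ((-9 + 2*(-1326)) + (-74 - 1*(-1257))) - 2025415 = ((-9 - 2652) + (-74 + 1257)) - 2025415 = (-2661 + 1183) - 2025415 = -1478 - 2025415 = -2026893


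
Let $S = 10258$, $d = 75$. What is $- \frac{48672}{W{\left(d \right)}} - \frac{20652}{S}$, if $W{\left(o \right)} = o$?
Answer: $- \frac{83471046}{128225} \approx -650.97$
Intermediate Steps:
$- \frac{48672}{W{\left(d \right)}} - \frac{20652}{S} = - \frac{48672}{75} - \frac{20652}{10258} = \left(-48672\right) \frac{1}{75} - \frac{10326}{5129} = - \frac{16224}{25} - \frac{10326}{5129} = - \frac{83471046}{128225}$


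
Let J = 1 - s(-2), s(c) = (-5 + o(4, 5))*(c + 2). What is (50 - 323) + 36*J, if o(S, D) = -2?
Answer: -237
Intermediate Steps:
s(c) = -14 - 7*c (s(c) = (-5 - 2)*(c + 2) = -7*(2 + c) = -14 - 7*c)
J = 1 (J = 1 - (-14 - 7*(-2)) = 1 - (-14 + 14) = 1 - 1*0 = 1 + 0 = 1)
(50 - 323) + 36*J = (50 - 323) + 36*1 = -273 + 36 = -237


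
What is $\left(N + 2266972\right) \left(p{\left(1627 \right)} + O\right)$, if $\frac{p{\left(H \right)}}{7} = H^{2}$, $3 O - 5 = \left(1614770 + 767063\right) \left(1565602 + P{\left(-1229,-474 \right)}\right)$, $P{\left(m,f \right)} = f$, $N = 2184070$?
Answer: $5531056346228676732$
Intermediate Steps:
$O = 1242624506543$ ($O = \frac{5}{3} + \frac{\left(1614770 + 767063\right) \left(1565602 - 474\right)}{3} = \frac{5}{3} + \frac{2381833 \cdot 1565128}{3} = \frac{5}{3} + \frac{1}{3} \cdot 3727873519624 = \frac{5}{3} + \frac{3727873519624}{3} = 1242624506543$)
$p{\left(H \right)} = 7 H^{2}$
$\left(N + 2266972\right) \left(p{\left(1627 \right)} + O\right) = \left(2184070 + 2266972\right) \left(7 \cdot 1627^{2} + 1242624506543\right) = 4451042 \left(7 \cdot 2647129 + 1242624506543\right) = 4451042 \left(18529903 + 1242624506543\right) = 4451042 \cdot 1242643036446 = 5531056346228676732$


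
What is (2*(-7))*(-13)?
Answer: 182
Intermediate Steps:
(2*(-7))*(-13) = -14*(-13) = 182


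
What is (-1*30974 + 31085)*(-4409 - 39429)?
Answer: -4866018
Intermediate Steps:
(-1*30974 + 31085)*(-4409 - 39429) = (-30974 + 31085)*(-43838) = 111*(-43838) = -4866018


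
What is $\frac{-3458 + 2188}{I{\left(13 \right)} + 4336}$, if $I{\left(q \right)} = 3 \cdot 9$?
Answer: $- \frac{1270}{4363} \approx -0.29108$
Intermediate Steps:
$I{\left(q \right)} = 27$
$\frac{-3458 + 2188}{I{\left(13 \right)} + 4336} = \frac{-3458 + 2188}{27 + 4336} = - \frac{1270}{4363}$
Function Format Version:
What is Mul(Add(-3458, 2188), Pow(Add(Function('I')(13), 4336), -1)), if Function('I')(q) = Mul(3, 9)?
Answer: Rational(-1270, 4363) ≈ -0.29108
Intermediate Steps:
Function('I')(q) = 27
Mul(Add(-3458, 2188), Pow(Add(Function('I')(13), 4336), -1)) = Mul(Add(-3458, 2188), Pow(Add(27, 4336), -1)) = Mul(-1270, Pow(4363, -1)) = Mul(-1270, Rational(1, 4363)) = Rational(-1270, 4363)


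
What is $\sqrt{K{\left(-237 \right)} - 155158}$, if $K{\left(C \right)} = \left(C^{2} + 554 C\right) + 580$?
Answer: $3 i \sqrt{25523} \approx 479.28 i$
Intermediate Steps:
$K{\left(C \right)} = 580 + C^{2} + 554 C$
$\sqrt{K{\left(-237 \right)} - 155158} = \sqrt{\left(580 + \left(-237\right)^{2} + 554 \left(-237\right)\right) - 155158} = \sqrt{\left(580 + 56169 - 131298\right) - 155158} = \sqrt{-74549 - 155158} = \sqrt{-229707} = 3 i \sqrt{25523}$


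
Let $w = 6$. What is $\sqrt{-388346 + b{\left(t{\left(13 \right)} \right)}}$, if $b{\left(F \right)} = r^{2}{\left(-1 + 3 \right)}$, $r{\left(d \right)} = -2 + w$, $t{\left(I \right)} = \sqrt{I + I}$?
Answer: $i \sqrt{388330} \approx 623.16 i$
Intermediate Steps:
$t{\left(I \right)} = \sqrt{2} \sqrt{I}$ ($t{\left(I \right)} = \sqrt{2 I} = \sqrt{2} \sqrt{I}$)
$r{\left(d \right)} = 4$ ($r{\left(d \right)} = -2 + 6 = 4$)
$b{\left(F \right)} = 16$ ($b{\left(F \right)} = 4^{2} = 16$)
$\sqrt{-388346 + b{\left(t{\left(13 \right)} \right)}} = \sqrt{-388346 + 16} = \sqrt{-388330} = i \sqrt{388330}$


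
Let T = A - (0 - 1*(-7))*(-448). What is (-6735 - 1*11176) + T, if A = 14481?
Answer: -294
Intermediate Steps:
T = 17617 (T = 14481 - (0 - 1*(-7))*(-448) = 14481 - (0 + 7)*(-448) = 14481 - 7*(-448) = 14481 - 1*(-3136) = 14481 + 3136 = 17617)
(-6735 - 1*11176) + T = (-6735 - 1*11176) + 17617 = (-6735 - 11176) + 17617 = -17911 + 17617 = -294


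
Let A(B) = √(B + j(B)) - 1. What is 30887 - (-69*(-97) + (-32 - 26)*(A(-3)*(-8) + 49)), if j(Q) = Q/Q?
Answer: 27500 - 464*I*√2 ≈ 27500.0 - 656.2*I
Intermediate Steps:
j(Q) = 1
A(B) = -1 + √(1 + B) (A(B) = √(B + 1) - 1 = √(1 + B) - 1 = -1 + √(1 + B))
30887 - (-69*(-97) + (-32 - 26)*(A(-3)*(-8) + 49)) = 30887 - (-69*(-97) + (-32 - 26)*((-1 + √(1 - 3))*(-8) + 49)) = 30887 - (6693 - 58*((-1 + √(-2))*(-8) + 49)) = 30887 - (6693 - 58*((-1 + I*√2)*(-8) + 49)) = 30887 - (6693 - 58*((8 - 8*I*√2) + 49)) = 30887 - (6693 - 58*(57 - 8*I*√2)) = 30887 - (6693 + (-3306 + 464*I*√2)) = 30887 - (3387 + 464*I*√2) = 30887 + (-3387 - 464*I*√2) = 27500 - 464*I*√2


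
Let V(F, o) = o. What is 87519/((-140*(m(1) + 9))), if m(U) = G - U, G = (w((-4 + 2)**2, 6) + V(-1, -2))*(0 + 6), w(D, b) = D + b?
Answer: -87519/7840 ≈ -11.163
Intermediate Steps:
G = 48 (G = (((-4 + 2)**2 + 6) - 2)*(0 + 6) = (((-2)**2 + 6) - 2)*6 = ((4 + 6) - 2)*6 = (10 - 2)*6 = 8*6 = 48)
m(U) = 48 - U
87519/((-140*(m(1) + 9))) = 87519/((-140*((48 - 1*1) + 9))) = 87519/((-140*((48 - 1) + 9))) = 87519/((-140*(47 + 9))) = 87519/((-140*56)) = 87519/(-7840) = 87519*(-1/7840) = -87519/7840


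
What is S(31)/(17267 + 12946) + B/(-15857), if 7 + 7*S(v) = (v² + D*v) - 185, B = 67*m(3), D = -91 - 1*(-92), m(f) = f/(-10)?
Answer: 169365691/33536127870 ≈ 0.0050502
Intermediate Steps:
m(f) = -f/10 (m(f) = f*(-⅒) = -f/10)
D = 1 (D = -91 + 92 = 1)
B = -201/10 (B = 67*(-⅒*3) = 67*(-3/10) = -201/10 ≈ -20.100)
S(v) = -192/7 + v/7 + v²/7 (S(v) = -1 + ((v² + 1*v) - 185)/7 = -1 + ((v² + v) - 185)/7 = -1 + ((v + v²) - 185)/7 = -1 + (-185 + v + v²)/7 = -1 + (-185/7 + v/7 + v²/7) = -192/7 + v/7 + v²/7)
S(31)/(17267 + 12946) + B/(-15857) = (-192/7 + (⅐)*31 + (⅐)*31²)/(17267 + 12946) - 201/10/(-15857) = (-192/7 + 31/7 + (⅐)*961)/30213 - 201/10*(-1/15857) = (-192/7 + 31/7 + 961/7)*(1/30213) + 201/158570 = (800/7)*(1/30213) + 201/158570 = 800/211491 + 201/158570 = 169365691/33536127870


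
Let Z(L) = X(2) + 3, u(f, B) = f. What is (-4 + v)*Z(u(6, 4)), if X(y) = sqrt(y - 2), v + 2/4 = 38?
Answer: 201/2 ≈ 100.50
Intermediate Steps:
v = 75/2 (v = -1/2 + 38 = 75/2 ≈ 37.500)
X(y) = sqrt(-2 + y)
Z(L) = 3 (Z(L) = sqrt(-2 + 2) + 3 = sqrt(0) + 3 = 0 + 3 = 3)
(-4 + v)*Z(u(6, 4)) = (-4 + 75/2)*3 = (67/2)*3 = 201/2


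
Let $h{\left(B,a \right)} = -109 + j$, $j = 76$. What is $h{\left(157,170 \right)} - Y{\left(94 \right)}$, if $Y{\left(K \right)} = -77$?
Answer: $44$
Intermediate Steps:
$h{\left(B,a \right)} = -33$ ($h{\left(B,a \right)} = -109 + 76 = -33$)
$h{\left(157,170 \right)} - Y{\left(94 \right)} = -33 - -77 = -33 + 77 = 44$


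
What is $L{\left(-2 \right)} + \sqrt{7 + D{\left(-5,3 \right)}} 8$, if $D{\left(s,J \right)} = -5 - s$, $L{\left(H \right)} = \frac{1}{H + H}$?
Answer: $- \frac{1}{4} + 8 \sqrt{7} \approx 20.916$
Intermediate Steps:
$L{\left(H \right)} = \frac{1}{2 H}$
$L{\left(-2 \right)} + \sqrt{7 + D{\left(-5,3 \right)}} 8 = \frac{1}{2 \left(-2\right)} + \sqrt{7 - 0} \cdot 8 = \frac{1}{2} \left(- \frac{1}{2}\right) + \sqrt{7 + \left(-5 + 5\right)} 8 = - \frac{1}{4} + \sqrt{7 + 0} \cdot 8 = - \frac{1}{4} + \sqrt{7} \cdot 8 = - \frac{1}{4} + 8 \sqrt{7}$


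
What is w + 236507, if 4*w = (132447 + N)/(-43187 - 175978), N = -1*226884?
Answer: 69112107019/292220 ≈ 2.3651e+5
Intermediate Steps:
N = -226884
w = 31479/292220 (w = ((132447 - 226884)/(-43187 - 175978))/4 = (-94437/(-219165))/4 = (-94437*(-1/219165))/4 = (¼)*(31479/73055) = 31479/292220 ≈ 0.10772)
w + 236507 = 31479/292220 + 236507 = 69112107019/292220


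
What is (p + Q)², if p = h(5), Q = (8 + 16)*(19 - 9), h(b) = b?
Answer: 60025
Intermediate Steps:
Q = 240 (Q = 24*10 = 240)
p = 5
(p + Q)² = (5 + 240)² = 245² = 60025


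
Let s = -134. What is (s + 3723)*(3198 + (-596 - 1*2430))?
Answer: 617308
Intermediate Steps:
(s + 3723)*(3198 + (-596 - 1*2430)) = (-134 + 3723)*(3198 + (-596 - 1*2430)) = 3589*(3198 + (-596 - 2430)) = 3589*(3198 - 3026) = 3589*172 = 617308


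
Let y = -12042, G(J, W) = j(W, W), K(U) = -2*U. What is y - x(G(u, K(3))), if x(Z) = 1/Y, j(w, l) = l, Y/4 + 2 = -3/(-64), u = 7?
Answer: -1505234/125 ≈ -12042.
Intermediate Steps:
Y = -125/16 (Y = -8 + 4*(-3/(-64)) = -8 + 4*(-3*(-1/64)) = -8 + 4*(3/64) = -8 + 3/16 = -125/16 ≈ -7.8125)
G(J, W) = W
x(Z) = -16/125 (x(Z) = 1/(-125/16) = -16/125)
y - x(G(u, K(3))) = -12042 - 1*(-16/125) = -12042 + 16/125 = -1505234/125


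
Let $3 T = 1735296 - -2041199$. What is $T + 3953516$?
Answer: $\frac{15637043}{3} \approx 5.2123 \cdot 10^{6}$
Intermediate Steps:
$T = \frac{3776495}{3}$ ($T = \frac{1735296 - -2041199}{3} = \frac{1735296 + 2041199}{3} = \frac{1}{3} \cdot 3776495 = \frac{3776495}{3} \approx 1.2588 \cdot 10^{6}$)
$T + 3953516 = \frac{3776495}{3} + 3953516 = \frac{15637043}{3}$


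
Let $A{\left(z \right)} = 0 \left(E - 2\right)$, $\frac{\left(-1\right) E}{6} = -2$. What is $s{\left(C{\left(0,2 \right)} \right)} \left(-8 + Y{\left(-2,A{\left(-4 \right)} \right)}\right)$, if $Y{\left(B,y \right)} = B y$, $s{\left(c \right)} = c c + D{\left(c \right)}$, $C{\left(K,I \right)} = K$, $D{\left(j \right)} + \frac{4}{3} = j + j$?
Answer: $\frac{32}{3} \approx 10.667$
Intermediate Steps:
$E = 12$ ($E = \left(-6\right) \left(-2\right) = 12$)
$D{\left(j \right)} = - \frac{4}{3} + 2 j$ ($D{\left(j \right)} = - \frac{4}{3} + \left(j + j\right) = - \frac{4}{3} + 2 j$)
$A{\left(z \right)} = 0$ ($A{\left(z \right)} = 0 \left(12 - 2\right) = 0 \cdot 10 = 0$)
$s{\left(c \right)} = - \frac{4}{3} + c^{2} + 2 c$ ($s{\left(c \right)} = c c + \left(- \frac{4}{3} + 2 c\right) = c^{2} + \left(- \frac{4}{3} + 2 c\right) = - \frac{4}{3} + c^{2} + 2 c$)
$s{\left(C{\left(0,2 \right)} \right)} \left(-8 + Y{\left(-2,A{\left(-4 \right)} \right)}\right) = \left(- \frac{4}{3} + 0^{2} + 2 \cdot 0\right) \left(-8 - 0\right) = \left(- \frac{4}{3} + 0 + 0\right) \left(-8 + 0\right) = \left(- \frac{4}{3}\right) \left(-8\right) = \frac{32}{3}$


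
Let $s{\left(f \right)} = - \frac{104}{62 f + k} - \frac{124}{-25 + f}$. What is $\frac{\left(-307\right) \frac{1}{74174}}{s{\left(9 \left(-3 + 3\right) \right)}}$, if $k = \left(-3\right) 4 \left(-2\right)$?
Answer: $- \frac{23025}{3486178} \approx -0.0066047$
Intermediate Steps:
$k = 24$ ($k = \left(-12\right) \left(-2\right) = 24$)
$s{\left(f \right)} = - \frac{124}{-25 + f} - \frac{104}{24 + 62 f}$ ($s{\left(f \right)} = - \frac{104}{62 f + 24} - \frac{124}{-25 + f} = - \frac{104}{24 + 62 f} - \frac{124}{-25 + f} = - \frac{124}{-25 + f} - \frac{104}{24 + 62 f}$)
$\frac{\left(-307\right) \frac{1}{74174}}{s{\left(9 \left(-3 + 3\right) \right)}} = \frac{\left(-307\right) \frac{1}{74174}}{4 \frac{1}{-300 - 763 \cdot 9 \left(-3 + 3\right) + 31 \left(9 \left(-3 + 3\right)\right)^{2}} \left(-47 - 974 \cdot 9 \left(-3 + 3\right)\right)} = \frac{\left(-307\right) \frac{1}{74174}}{4 \frac{1}{-300 - 763 \cdot 9 \cdot 0 + 31 \left(9 \cdot 0\right)^{2}} \left(-47 - 974 \cdot 9 \cdot 0\right)} = - \frac{307}{74174 \frac{4 \left(-47 - 0\right)}{-300 - 0 + 31 \cdot 0^{2}}} = - \frac{307}{74174 \frac{4 \left(-47 + 0\right)}{-300 + 0 + 31 \cdot 0}} = - \frac{307}{74174 \cdot 4 \frac{1}{-300 + 0 + 0} \left(-47\right)} = - \frac{307}{74174 \cdot 4 \frac{1}{-300} \left(-47\right)} = - \frac{307}{74174 \cdot 4 \left(- \frac{1}{300}\right) \left(-47\right)} = - \frac{307}{74174 \cdot \frac{47}{75}} = \left(- \frac{307}{74174}\right) \frac{75}{47} = - \frac{23025}{3486178}$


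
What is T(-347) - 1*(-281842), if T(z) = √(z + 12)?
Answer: 281842 + I*√335 ≈ 2.8184e+5 + 18.303*I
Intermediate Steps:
T(z) = √(12 + z)
T(-347) - 1*(-281842) = √(12 - 347) - 1*(-281842) = √(-335) + 281842 = I*√335 + 281842 = 281842 + I*√335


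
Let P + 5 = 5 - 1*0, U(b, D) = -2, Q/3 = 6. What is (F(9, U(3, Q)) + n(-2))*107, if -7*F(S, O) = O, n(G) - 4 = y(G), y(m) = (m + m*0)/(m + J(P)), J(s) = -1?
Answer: 11128/21 ≈ 529.90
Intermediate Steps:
Q = 18 (Q = 3*6 = 18)
P = 0 (P = -5 + (5 - 1*0) = -5 + (5 + 0) = -5 + 5 = 0)
y(m) = m/(-1 + m) (y(m) = (m + m*0)/(m - 1) = (m + 0)/(-1 + m) = m/(-1 + m))
n(G) = 4 + G/(-1 + G)
F(S, O) = -O/7
(F(9, U(3, Q)) + n(-2))*107 = (-⅐*(-2) + (-4 + 5*(-2))/(-1 - 2))*107 = (2/7 + (-4 - 10)/(-3))*107 = (2/7 - ⅓*(-14))*107 = (2/7 + 14/3)*107 = (104/21)*107 = 11128/21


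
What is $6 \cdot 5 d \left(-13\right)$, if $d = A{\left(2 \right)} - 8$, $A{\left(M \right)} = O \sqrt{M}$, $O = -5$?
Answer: $3120 + 1950 \sqrt{2} \approx 5877.7$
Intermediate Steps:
$A{\left(M \right)} = - 5 \sqrt{M}$
$d = -8 - 5 \sqrt{2}$ ($d = - 5 \sqrt{2} - 8 = -8 - 5 \sqrt{2} \approx -15.071$)
$6 \cdot 5 d \left(-13\right) = 6 \cdot 5 \left(-8 - 5 \sqrt{2}\right) \left(-13\right) = 30 \left(-8 - 5 \sqrt{2}\right) \left(-13\right) = \left(-240 - 150 \sqrt{2}\right) \left(-13\right) = 3120 + 1950 \sqrt{2}$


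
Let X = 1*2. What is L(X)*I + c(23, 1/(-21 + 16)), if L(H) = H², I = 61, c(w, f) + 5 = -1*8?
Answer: 231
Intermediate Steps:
c(w, f) = -13 (c(w, f) = -5 - 1*8 = -5 - 8 = -13)
X = 2
L(X)*I + c(23, 1/(-21 + 16)) = 2²*61 - 13 = 4*61 - 13 = 244 - 13 = 231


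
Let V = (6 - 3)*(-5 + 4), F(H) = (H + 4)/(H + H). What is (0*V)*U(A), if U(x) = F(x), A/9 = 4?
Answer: 0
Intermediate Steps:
A = 36 (A = 9*4 = 36)
F(H) = (4 + H)/(2*H) (F(H) = (4 + H)/((2*H)) = (4 + H)*(1/(2*H)) = (4 + H)/(2*H))
V = -3 (V = 3*(-1) = -3)
U(x) = (4 + x)/(2*x)
(0*V)*U(A) = (0*(-3))*((½)*(4 + 36)/36) = 0*((½)*(1/36)*40) = 0*(5/9) = 0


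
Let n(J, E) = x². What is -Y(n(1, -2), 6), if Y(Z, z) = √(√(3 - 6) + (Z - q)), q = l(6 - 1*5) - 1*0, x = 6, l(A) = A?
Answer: -√(35 + I*√3) ≈ -5.9179 - 0.14634*I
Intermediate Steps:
q = 1 (q = (6 - 1*5) - 1*0 = (6 - 5) + 0 = 1 + 0 = 1)
n(J, E) = 36 (n(J, E) = 6² = 36)
Y(Z, z) = √(-1 + Z + I*√3) (Y(Z, z) = √(√(3 - 6) + (Z - 1*1)) = √(√(-3) + (Z - 1)) = √(I*√3 + (-1 + Z)) = √(-1 + Z + I*√3))
-Y(n(1, -2), 6) = -√(-1 + 36 + I*√3) = -√(35 + I*√3)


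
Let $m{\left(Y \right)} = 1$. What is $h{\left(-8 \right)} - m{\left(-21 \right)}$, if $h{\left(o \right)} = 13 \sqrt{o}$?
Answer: $-1 + 26 i \sqrt{2} \approx -1.0 + 36.77 i$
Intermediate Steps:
$h{\left(-8 \right)} - m{\left(-21 \right)} = 13 \sqrt{-8} - 1 = 13 \cdot 2 i \sqrt{2} - 1 = 26 i \sqrt{2} - 1 = -1 + 26 i \sqrt{2}$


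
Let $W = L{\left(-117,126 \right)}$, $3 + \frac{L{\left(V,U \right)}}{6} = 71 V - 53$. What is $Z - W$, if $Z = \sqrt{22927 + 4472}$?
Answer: $50178 + \sqrt{27399} \approx 50344.0$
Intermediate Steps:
$L{\left(V,U \right)} = -336 + 426 V$ ($L{\left(V,U \right)} = -18 + 6 \left(71 V - 53\right) = -18 + 6 \left(-53 + 71 V\right) = -18 + \left(-318 + 426 V\right) = -336 + 426 V$)
$W = -50178$ ($W = -336 + 426 \left(-117\right) = -336 - 49842 = -50178$)
$Z = \sqrt{27399} \approx 165.53$
$Z - W = \sqrt{27399} - -50178 = \sqrt{27399} + 50178 = 50178 + \sqrt{27399}$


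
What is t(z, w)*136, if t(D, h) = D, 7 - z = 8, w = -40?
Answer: -136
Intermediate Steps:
z = -1 (z = 7 - 1*8 = 7 - 8 = -1)
t(z, w)*136 = -1*136 = -136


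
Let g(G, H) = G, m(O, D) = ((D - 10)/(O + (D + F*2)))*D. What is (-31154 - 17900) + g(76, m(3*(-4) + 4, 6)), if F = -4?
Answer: -48978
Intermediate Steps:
m(O, D) = D*(-10 + D)/(-8 + D + O) (m(O, D) = ((D - 10)/(O + (D - 4*2)))*D = ((-10 + D)/(O + (D - 8)))*D = ((-10 + D)/(O + (-8 + D)))*D = ((-10 + D)/(-8 + D + O))*D = D*(-10 + D)/(-8 + D + O))
(-31154 - 17900) + g(76, m(3*(-4) + 4, 6)) = (-31154 - 17900) + 76 = -49054 + 76 = -48978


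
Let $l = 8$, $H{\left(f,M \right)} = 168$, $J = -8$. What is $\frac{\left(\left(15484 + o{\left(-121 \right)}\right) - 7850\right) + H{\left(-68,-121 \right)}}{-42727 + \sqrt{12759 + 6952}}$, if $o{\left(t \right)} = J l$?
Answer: $- \frac{165310763}{912788409} - \frac{3869 \sqrt{19711}}{912788409} \approx -0.1817$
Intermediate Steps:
$o{\left(t \right)} = -64$ ($o{\left(t \right)} = \left(-8\right) 8 = -64$)
$\frac{\left(\left(15484 + o{\left(-121 \right)}\right) - 7850\right) + H{\left(-68,-121 \right)}}{-42727 + \sqrt{12759 + 6952}} = \frac{\left(\left(15484 - 64\right) - 7850\right) + 168}{-42727 + \sqrt{12759 + 6952}} = \frac{\left(15420 - 7850\right) + 168}{-42727 + \sqrt{19711}} = \frac{7570 + 168}{-42727 + \sqrt{19711}} = \frac{7738}{-42727 + \sqrt{19711}}$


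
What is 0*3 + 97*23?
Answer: 2231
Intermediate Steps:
0*3 + 97*23 = 0 + 2231 = 2231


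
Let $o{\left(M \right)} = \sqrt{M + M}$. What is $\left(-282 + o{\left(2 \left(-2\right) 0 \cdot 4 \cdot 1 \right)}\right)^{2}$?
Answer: $79524$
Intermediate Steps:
$o{\left(M \right)} = \sqrt{2} \sqrt{M}$ ($o{\left(M \right)} = \sqrt{2 M} = \sqrt{2} \sqrt{M}$)
$\left(-282 + o{\left(2 \left(-2\right) 0 \cdot 4 \cdot 1 \right)}\right)^{2} = \left(-282 + \sqrt{2} \sqrt{2 \left(-2\right) 0 \cdot 4 \cdot 1}\right)^{2} = \left(-282 + \sqrt{2} \sqrt{- 4 \cdot 0 \cdot 1}\right)^{2} = \left(-282 + \sqrt{2} \sqrt{\left(-4\right) 0}\right)^{2} = \left(-282 + \sqrt{2} \sqrt{0}\right)^{2} = \left(-282 + \sqrt{2} \cdot 0\right)^{2} = \left(-282 + 0\right)^{2} = \left(-282\right)^{2} = 79524$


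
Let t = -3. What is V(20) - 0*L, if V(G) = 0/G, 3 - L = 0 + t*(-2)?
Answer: 0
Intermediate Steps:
L = -3 (L = 3 - (0 - 3*(-2)) = 3 - (0 + 6) = 3 - 1*6 = 3 - 6 = -3)
V(G) = 0
V(20) - 0*L = 0 - 0*(-3) = 0 - 1*0 = 0 + 0 = 0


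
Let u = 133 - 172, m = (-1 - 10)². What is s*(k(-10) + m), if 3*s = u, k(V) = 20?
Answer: -1833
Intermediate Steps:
m = 121 (m = (-11)² = 121)
u = -39
s = -13 (s = (⅓)*(-39) = -13)
s*(k(-10) + m) = -13*(20 + 121) = -13*141 = -1833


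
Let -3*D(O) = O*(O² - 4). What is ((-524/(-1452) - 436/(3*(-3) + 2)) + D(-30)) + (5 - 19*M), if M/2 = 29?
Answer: 20139068/2541 ≈ 7925.6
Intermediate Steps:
M = 58 (M = 2*29 = 58)
D(O) = -O*(-4 + O²)/3 (D(O) = -O*(O² - 4)/3 = -O*(-4 + O²)/3)
((-524/(-1452) - 436/(3*(-3) + 2)) + D(-30)) + (5 - 19*M) = ((-524/(-1452) - 436/(3*(-3) + 2)) + (⅓)*(-30)*(4 - 1*(-30)²)) + (5 - 19*58) = ((-524*(-1/1452) - 436/(-9 + 2)) + (⅓)*(-30)*(4 - 1*900)) + (5 - 1102) = ((131/363 - 436/(-7)) + (⅓)*(-30)*(4 - 900)) - 1097 = ((131/363 - 436*(-⅐)) + (⅓)*(-30)*(-896)) - 1097 = ((131/363 + 436/7) + 8960) - 1097 = (159185/2541 + 8960) - 1097 = 22926545/2541 - 1097 = 20139068/2541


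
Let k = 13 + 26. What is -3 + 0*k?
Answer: -3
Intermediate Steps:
k = 39
-3 + 0*k = -3 + 0*39 = -3 + 0 = -3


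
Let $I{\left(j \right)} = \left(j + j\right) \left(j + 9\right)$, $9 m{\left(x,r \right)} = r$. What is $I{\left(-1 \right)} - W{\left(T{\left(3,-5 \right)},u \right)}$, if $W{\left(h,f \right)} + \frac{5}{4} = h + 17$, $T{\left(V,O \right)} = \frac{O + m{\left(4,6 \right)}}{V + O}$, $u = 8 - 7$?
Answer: $- \frac{407}{12} \approx -33.917$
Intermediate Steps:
$m{\left(x,r \right)} = \frac{r}{9}$
$u = 1$ ($u = 8 - 7 = 1$)
$I{\left(j \right)} = 2 j \left(9 + j\right)$
$T{\left(V,O \right)} = \frac{\frac{2}{3} + O}{O + V}$ ($T{\left(V,O \right)} = \frac{O + \frac{1}{9} \cdot 6}{V + O} = \frac{O + \frac{2}{3}}{O + V} = \frac{\frac{2}{3} + O}{O + V}$)
$W{\left(h,f \right)} = \frac{63}{4} + h$ ($W{\left(h,f \right)} = - \frac{5}{4} + \left(h + 17\right) = - \frac{5}{4} + \left(17 + h\right) = \frac{63}{4} + h$)
$I{\left(-1 \right)} - W{\left(T{\left(3,-5 \right)},u \right)} = 2 \left(-1\right) \left(9 - 1\right) - \left(\frac{63}{4} + \frac{\frac{2}{3} - 5}{-5 + 3}\right) = 2 \left(-1\right) 8 - \left(\frac{63}{4} + \frac{1}{-2} \left(- \frac{13}{3}\right)\right) = -16 - \left(\frac{63}{4} - - \frac{13}{6}\right) = -16 - \left(\frac{63}{4} + \frac{13}{6}\right) = -16 - \frac{215}{12} = - \frac{407}{12}$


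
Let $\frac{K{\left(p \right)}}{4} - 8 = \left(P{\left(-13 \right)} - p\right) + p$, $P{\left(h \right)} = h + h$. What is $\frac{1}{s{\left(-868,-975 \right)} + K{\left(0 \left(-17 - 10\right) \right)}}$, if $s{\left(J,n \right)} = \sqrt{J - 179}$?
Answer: $- \frac{24}{2077} - \frac{i \sqrt{1047}}{6231} \approx -0.011555 - 0.005193 i$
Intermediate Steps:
$P{\left(h \right)} = 2 h$
$s{\left(J,n \right)} = \sqrt{-179 + J}$
$K{\left(p \right)} = -72$ ($K{\left(p \right)} = 32 + 4 \left(\left(2 \left(-13\right) - p\right) + p\right) = 32 + 4 \left(\left(-26 - p\right) + p\right) = 32 + 4 \left(-26\right) = 32 - 104 = -72$)
$\frac{1}{s{\left(-868,-975 \right)} + K{\left(0 \left(-17 - 10\right) \right)}} = \frac{1}{\sqrt{-179 - 868} - 72} = \frac{1}{\sqrt{-1047} - 72} = \frac{1}{i \sqrt{1047} - 72} = \frac{1}{-72 + i \sqrt{1047}}$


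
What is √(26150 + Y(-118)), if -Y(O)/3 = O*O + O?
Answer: 2*I*√3817 ≈ 123.56*I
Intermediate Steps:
Y(O) = -3*O - 3*O² (Y(O) = -3*(O*O + O) = -3*(O² + O) = -3*(O + O²) = -3*O - 3*O²)
√(26150 + Y(-118)) = √(26150 - 3*(-118)*(1 - 118)) = √(26150 - 3*(-118)*(-117)) = √(26150 - 41418) = √(-15268) = 2*I*√3817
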